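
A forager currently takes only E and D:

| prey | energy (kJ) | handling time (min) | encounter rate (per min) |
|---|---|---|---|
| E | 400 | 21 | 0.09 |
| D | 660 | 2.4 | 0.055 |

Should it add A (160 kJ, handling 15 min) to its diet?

Intake rate on the current diet: R = (0.09×400 + 0.055×660) / (1 + 0.09×21 + 0.055×2.4) = 72.3/3.022 = 23.92 kJ/min.
Profitability of A: 160/15 = 10.67 kJ/min.
10.67 < 23.92, so adding A would lower the average — exclude it.

No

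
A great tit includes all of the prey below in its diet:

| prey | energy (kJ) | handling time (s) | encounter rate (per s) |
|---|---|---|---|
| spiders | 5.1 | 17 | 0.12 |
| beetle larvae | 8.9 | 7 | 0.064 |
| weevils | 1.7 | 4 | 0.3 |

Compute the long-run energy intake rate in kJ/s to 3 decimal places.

Energy encountered per unit search time: 0.12×5.1 + 0.064×8.9 + 0.3×1.7 = 1.692 kJ/s.
Handling time per unit search time: 0.12×17 + 0.064×7 + 0.3×4 = 3.688.
Rate = 1.692/(1 + 3.688) = 0.3608 kJ/s.

0.361 kJ/s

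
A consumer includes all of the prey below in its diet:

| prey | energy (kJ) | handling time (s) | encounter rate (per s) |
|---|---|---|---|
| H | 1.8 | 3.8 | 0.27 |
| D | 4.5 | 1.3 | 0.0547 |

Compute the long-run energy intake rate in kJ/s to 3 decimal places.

0.349 kJ/s

R = Σλ_iE_i / (1 + Σλ_ih_i)
Numerator: 0.27×1.8 + 0.0547×4.5 = 0.7322
Denominator: 1 + 0.27×3.8 + 0.0547×1.3 = 2.097
R = 0.7322/2.097 = 0.3491 kJ/s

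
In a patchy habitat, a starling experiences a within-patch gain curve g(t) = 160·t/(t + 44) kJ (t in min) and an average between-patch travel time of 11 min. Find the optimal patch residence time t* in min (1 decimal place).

By the marginal value theorem, leave when the instantaneous gain rate g'(t) equals the habitat-wide average g(t)/(T + t).
g'(t) = 160·44/(t + 44)². Setting 160·44/(t+44)² = 160t/[(t+44)(11+t)] gives 44(11+t) = t(t+44), so t² = 44×11 = 484.
t* = √484 = 22 min.

22.0 min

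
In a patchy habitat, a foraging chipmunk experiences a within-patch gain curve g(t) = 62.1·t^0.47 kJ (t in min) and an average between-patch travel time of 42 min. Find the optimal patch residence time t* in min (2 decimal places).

37.25 min

Maximise g(t)/(T+t): set derivative to zero → g'(t)(T+t) = g(t).
g'(t) = 0.47·62.1·t^-0.53. Setting 0.47·62.1·t^-0.53 = 62.1·t^0.47/(42+t) gives 0.47(42+t) = t, so 0.53·t = 0.47×42.
t* = 0.47×42/0.53 = 37.25 min.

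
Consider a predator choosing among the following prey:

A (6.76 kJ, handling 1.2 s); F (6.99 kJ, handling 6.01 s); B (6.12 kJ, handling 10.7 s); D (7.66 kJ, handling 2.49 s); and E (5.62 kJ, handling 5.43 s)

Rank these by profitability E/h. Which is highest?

Profitability E/h (kJ/s): A = 6.76/1.2 = 5.63, F = 6.99/6.01 = 1.16, B = 6.12/10.7 = 0.572, D = 7.66/2.49 = 3.08, E = 5.62/5.43 = 1.03.
Ranked: A > D > F > E > B.

A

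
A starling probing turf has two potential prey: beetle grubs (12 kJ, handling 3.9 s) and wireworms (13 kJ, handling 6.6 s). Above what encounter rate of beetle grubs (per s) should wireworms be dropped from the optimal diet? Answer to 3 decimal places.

Drop wireworms once their profitability E₂/h₂ falls below the rate achievable on beetle grubs alone: E₂/h₂ = λE₁/(1 + λh₁).
Solve for λ: λE₁h₂ = E₂(1 + λh₁) → λ(E₁h₂ − E₂h₁) = E₂ → λ = E₂/(E₁h₂ − E₂h₁).
λ = 13/(12×6.6 − 13×3.9) = 13/28.5 = 0.4561 per s.

0.456 per s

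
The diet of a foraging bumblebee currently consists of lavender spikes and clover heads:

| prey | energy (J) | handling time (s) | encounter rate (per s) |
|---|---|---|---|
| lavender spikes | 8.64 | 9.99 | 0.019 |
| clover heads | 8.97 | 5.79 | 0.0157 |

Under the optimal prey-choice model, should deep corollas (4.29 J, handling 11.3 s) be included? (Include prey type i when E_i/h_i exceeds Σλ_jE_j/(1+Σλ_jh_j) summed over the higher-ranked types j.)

Yes

Current rate: (0.019×8.64 + 0.0157×8.97)/(1 + 0.019×9.99 + 0.0157×5.79) = 0.2381 J/s.
Profitability of deep corollas: 4.29/11.3 = 0.3796 J/s.
0.3796 > 0.2381, so adding deep corollas raises the average — include it.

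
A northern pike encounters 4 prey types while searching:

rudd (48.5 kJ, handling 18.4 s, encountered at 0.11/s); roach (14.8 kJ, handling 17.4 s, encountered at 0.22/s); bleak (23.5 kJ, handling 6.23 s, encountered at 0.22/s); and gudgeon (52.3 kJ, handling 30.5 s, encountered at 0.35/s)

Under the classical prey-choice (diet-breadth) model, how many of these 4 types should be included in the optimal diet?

2

Profitabilities (E/h, kJ/s): bleak 3.77, rudd 2.64, gudgeon 1.71, roach 0.851. Add prey in this order while the next type's profitability exceeds the intake rate on those already taken.
Rate on top 1: 2.181. rudd: 2.64 > 2.181 → include.
Rate on top 2: 2.39. gudgeon: 1.71 < 2.39 → exclude; stop.
Optimal diet: bleak, rudd — 2 of 4 types.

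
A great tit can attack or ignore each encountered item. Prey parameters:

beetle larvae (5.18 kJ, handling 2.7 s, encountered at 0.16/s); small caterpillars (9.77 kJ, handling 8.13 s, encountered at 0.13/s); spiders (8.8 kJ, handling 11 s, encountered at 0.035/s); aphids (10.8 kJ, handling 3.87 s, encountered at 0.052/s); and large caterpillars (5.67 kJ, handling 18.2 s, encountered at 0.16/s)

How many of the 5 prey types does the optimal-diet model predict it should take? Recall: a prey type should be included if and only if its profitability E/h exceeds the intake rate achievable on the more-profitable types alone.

3

Rank by E/h (kJ/s): aphids 2.79, beetle larvae 1.92, small caterpillars 1.2, spiders 0.8, large caterpillars 0.312. Include each in turn until the next type's E/h falls below the running intake rate.
Rate on top 1: 0.4675. beetle larvae: 1.92 > 0.4675 → include.
Rate on top 2: 0.8513. small caterpillars: 1.2 > 0.8513 → include.
Rate on top 3: 0.989. spiders: 0.8 < 0.989 → exclude; stop.
Optimal diet: aphids, beetle larvae, small caterpillars — 3 of 5 types.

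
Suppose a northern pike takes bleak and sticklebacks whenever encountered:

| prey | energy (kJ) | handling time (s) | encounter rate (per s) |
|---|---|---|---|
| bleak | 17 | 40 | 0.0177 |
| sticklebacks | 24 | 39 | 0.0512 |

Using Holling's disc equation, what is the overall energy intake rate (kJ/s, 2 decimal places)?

R = (0.0177×17 + 0.0512×24) / (1 + 0.0177×40 + 0.0512×39) = 1.53/3.705 = 0.4129 kJ/s.

0.41 kJ/s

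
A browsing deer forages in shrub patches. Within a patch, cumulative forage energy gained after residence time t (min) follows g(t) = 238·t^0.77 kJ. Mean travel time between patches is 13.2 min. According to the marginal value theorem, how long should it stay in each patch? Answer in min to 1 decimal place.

By the marginal value theorem, leave when the instantaneous gain rate g'(t) equals the habitat-wide average g(t)/(T + t).
g'(t) = 0.77·238·t^-0.23. Setting 0.77·238·t^-0.23 = 238·t^0.77/(13.2+t) gives 0.77(13.2+t) = t, so 0.23·t = 0.77×13.2.
t* = 0.77×13.2/0.23 = 44.19 min.

44.2 min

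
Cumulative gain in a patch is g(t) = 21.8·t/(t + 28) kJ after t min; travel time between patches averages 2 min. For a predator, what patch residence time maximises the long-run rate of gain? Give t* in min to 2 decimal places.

By the marginal value theorem, leave when the instantaneous gain rate g'(t) equals the habitat-wide average g(t)/(T + t).
g'(t) = 21.8·28/(t + 28)². Setting 21.8·28/(t+28)² = 21.8t/[(t+28)(2+t)] gives 28(2+t) = t(t+28), so t² = 28×2 = 56.
t* = √56 = 7.483 min.

7.48 min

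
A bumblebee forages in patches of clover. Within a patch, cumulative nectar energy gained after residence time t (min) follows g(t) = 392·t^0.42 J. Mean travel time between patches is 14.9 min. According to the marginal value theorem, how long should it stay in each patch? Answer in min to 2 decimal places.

Maximise g(t)/(T+t): set derivative to zero → g'(t)(T+t) = g(t).
g'(t) = 0.42·392·t^-0.58. Setting 0.42·392·t^-0.58 = 392·t^0.42/(14.9+t) gives 0.42(14.9+t) = t, so 0.58·t = 0.42×14.9.
t* = 0.42×14.9/0.58 = 10.79 min.

10.79 min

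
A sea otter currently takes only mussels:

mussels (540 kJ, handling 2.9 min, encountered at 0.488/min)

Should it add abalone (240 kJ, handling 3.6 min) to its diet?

No

Intake rate on the current diet: R = (0.488×540) / (1 + 0.488×2.9) = 263.5/2.415 = 109.1 kJ/min.
Profitability of abalone: 240/3.6 = 66.67 kJ/min.
Since 66.67 < R, time spent handling abalone is better spent searching.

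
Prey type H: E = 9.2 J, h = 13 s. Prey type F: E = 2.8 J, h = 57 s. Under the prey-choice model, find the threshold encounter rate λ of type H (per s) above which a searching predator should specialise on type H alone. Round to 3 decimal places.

0.006 per s

At the threshold, the rate on type H alone equals the profitability of type F: λ·9.2/(1 + λ·13) = 2.8/57 = 0.04912.
Rearranging, λ(9.2 − 0.04912×13) = 0.04912, so λ = 0.04912/8.561 = 0.005738 per s.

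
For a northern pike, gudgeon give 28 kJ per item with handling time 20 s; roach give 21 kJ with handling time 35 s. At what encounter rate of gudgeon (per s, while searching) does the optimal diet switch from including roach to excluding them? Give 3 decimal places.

0.037 per s

At the threshold, the rate on gudgeon alone equals the profitability of roach: λ·28/(1 + λ·20) = 21/35 = 0.6.
Rearranging, λ(28 − 0.6×20) = 0.6, so λ = 0.6/16 = 0.0375 per s.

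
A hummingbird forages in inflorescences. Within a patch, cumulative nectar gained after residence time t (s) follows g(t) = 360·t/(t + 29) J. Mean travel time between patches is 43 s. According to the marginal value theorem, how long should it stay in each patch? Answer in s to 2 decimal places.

35.31 s

By the marginal value theorem, leave when the instantaneous gain rate g'(t) equals the habitat-wide average g(t)/(T + t).
g'(t) = 360·29/(t + 29)². Setting 360·29/(t+29)² = 360t/[(t+29)(43+t)] gives 29(43+t) = t(t+29), so t² = 29×43 = 1247.
t* = √1247 = 35.31 s.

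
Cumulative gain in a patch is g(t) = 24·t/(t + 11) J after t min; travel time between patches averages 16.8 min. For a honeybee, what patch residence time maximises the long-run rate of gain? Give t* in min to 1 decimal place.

Maximise g(t)/(T+t): set derivative to zero → g'(t)(T+t) = g(t).
g'(t) = 24·11/(t + 11)². Setting 24·11/(t+11)² = 24t/[(t+11)(16.8+t)] gives 11(16.8+t) = t(t+11), so t² = 11×16.8 = 184.8.
t* = √184.8 = 13.59 min.

13.6 min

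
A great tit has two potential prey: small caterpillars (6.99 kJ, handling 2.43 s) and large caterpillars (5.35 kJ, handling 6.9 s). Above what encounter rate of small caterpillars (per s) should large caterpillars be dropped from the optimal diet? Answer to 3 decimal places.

0.152 per s

The zero-one rule: include large caterpillars iff E₂/h₂ > λE₁/(1+λh₁). Equality gives the switch point.
λE₁h₂ = E₂ + λE₂h₁ ⇒ λ = E₂/(E₁h₂ − E₂h₁) = 5.35/(48.23 − 13) = 0.1519 per s.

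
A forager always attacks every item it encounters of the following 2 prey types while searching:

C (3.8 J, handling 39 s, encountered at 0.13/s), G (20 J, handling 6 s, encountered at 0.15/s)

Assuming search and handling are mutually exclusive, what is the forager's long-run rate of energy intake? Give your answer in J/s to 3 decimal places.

0.501 J/s

Energy encountered per unit search time: 0.13×3.8 + 0.15×20 = 3.494 J/s.
Handling time per unit search time: 0.13×39 + 0.15×6 = 5.97.
Rate = 3.494/(1 + 5.97) = 0.5013 J/s.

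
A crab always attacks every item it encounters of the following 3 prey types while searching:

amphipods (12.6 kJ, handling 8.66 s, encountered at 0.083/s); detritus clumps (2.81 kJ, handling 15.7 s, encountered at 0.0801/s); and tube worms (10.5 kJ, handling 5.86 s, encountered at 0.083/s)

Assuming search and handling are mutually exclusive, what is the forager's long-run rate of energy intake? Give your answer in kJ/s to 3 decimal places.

0.619 kJ/s

R = (0.083×12.6 + 0.0801×2.81 + 0.083×10.5) / (1 + 0.083×8.66 + 0.0801×15.7 + 0.083×5.86) = 2.142/3.463 = 0.6187 kJ/s.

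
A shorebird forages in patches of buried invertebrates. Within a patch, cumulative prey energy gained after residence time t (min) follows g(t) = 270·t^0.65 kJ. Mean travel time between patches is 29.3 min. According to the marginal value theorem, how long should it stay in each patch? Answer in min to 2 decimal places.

54.41 min

Optimal t* satisfies g'(t*) = g(t*)/(T + t*).
g'(t) = 0.65·270·t^-0.35. Setting 0.65·270·t^-0.35 = 270·t^0.65/(29.3+t) gives 0.65(29.3+t) = t, so 0.35·t = 0.65×29.3.
t* = 0.65×29.3/0.35 = 54.41 min.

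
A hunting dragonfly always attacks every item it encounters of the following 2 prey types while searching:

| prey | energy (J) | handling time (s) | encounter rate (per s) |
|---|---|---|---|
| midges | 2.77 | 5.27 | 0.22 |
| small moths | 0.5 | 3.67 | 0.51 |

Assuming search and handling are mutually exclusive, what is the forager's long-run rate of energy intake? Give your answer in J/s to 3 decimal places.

R = Σλ_iE_i / (1 + Σλ_ih_i)
Numerator: 0.22×2.77 + 0.51×0.5 = 0.8644
Denominator: 1 + 0.22×5.27 + 0.51×3.67 = 4.031
R = 0.8644/4.031 = 0.2144 J/s

0.214 J/s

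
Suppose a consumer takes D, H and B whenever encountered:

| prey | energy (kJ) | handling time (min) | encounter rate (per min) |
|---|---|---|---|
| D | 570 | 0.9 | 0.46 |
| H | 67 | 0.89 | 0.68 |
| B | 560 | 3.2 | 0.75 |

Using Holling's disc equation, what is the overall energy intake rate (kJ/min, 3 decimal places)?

164.681 kJ/min

Energy encountered per unit search time: 0.46×570 + 0.68×67 + 0.75×560 = 727.8 kJ/min.
Handling time per unit search time: 0.46×0.9 + 0.68×0.89 + 0.75×3.2 = 3.419.
Rate = 727.8/(1 + 3.419) = 164.7 kJ/min.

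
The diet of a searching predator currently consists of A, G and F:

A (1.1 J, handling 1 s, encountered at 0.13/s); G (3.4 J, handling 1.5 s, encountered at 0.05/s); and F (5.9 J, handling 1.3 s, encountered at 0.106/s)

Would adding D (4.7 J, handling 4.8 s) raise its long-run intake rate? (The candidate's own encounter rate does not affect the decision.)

Current rate: (0.13×1.1 + 0.05×3.4 + 0.106×5.9)/(1 + 0.13×1 + 0.05×1.5 + 0.106×1.3) = 0.6988 J/s.
D: E/h = 4.7/4.8 = 0.9792 J/s.
0.9792 > 0.6988, so adding D raises the average — include it.

Yes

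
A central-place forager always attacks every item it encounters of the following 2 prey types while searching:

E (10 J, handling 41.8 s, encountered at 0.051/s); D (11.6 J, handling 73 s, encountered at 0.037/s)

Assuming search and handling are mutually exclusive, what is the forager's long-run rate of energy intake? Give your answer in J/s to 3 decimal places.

0.161 J/s

R = (0.051×10 + 0.037×11.6) / (1 + 0.051×41.8 + 0.037×73) = 0.9392/5.833 = 0.161 J/s.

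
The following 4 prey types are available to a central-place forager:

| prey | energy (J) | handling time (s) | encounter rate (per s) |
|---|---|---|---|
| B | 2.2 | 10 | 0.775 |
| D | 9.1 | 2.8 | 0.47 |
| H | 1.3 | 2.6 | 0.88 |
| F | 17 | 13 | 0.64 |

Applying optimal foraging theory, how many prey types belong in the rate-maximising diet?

E/h in descending order: D 3.25, F 1.31, H 0.5, B 0.22 J/s. The optimal diet is the largest prefix of this list for which every included type satisfies E_i/h_i > R on the types above it.
Rate on top 1: 1.847. F: 1.31 < 1.847 → exclude; stop.
Optimal diet: D — 1 of 4 types.

1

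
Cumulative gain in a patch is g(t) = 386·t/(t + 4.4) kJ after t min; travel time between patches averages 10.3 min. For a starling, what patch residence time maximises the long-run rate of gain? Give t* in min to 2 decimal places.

6.73 min

By the marginal value theorem, leave when the instantaneous gain rate g'(t) equals the habitat-wide average g(t)/(T + t).
g'(t) = 386·4.4/(t + 4.4)². Setting 386·4.4/(t+4.4)² = 386t/[(t+4.4)(10.3+t)] gives 4.4(10.3+t) = t(t+4.4), so t² = 4.4×10.3 = 45.32.
t* = √45.32 = 6.732 min.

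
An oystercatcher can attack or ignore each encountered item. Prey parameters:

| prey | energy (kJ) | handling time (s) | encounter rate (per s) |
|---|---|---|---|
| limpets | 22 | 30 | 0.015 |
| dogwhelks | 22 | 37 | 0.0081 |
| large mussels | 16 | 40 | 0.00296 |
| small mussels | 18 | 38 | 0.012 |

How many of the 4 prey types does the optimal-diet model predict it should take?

Rank by E/h (kJ/s): limpets 0.733, dogwhelks 0.595, small mussels 0.474, large mussels 0.4. Include each in turn until the next type's E/h falls below the running intake rate.
Rate on top 1: 0.2276. dogwhelks: 0.595 > 0.2276 → include.
Rate on top 2: 0.2904. small mussels: 0.474 > 0.2904 → include.
Rate on top 3: 0.3283. large mussels: 0.4 > 0.3283 → include.
Optimal diet: limpets, dogwhelks, small mussels, large mussels — 4 of 4 types.

4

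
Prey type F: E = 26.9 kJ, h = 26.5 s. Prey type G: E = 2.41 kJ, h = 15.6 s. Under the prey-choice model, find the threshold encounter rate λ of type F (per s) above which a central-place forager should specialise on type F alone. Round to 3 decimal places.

0.007 per s

At the threshold, the rate on type F alone equals the profitability of type G: λ·26.9/(1 + λ·26.5) = 2.41/15.6 = 0.1545.
Rearranging, λ(26.9 − 0.1545×26.5) = 0.1545, so λ = 0.1545/22.81 = 0.006774 per s.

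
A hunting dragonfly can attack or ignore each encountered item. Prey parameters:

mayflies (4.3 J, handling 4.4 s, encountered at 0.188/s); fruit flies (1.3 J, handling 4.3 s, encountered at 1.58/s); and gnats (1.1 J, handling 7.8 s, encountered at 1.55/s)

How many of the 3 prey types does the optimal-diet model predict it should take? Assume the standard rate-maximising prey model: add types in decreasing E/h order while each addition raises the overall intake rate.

E/h in descending order: mayflies 0.977, fruit flies 0.302, gnats 0.141 J/s. The optimal diet is the largest prefix of this list for which every included type satisfies E_i/h_i > R on the types above it.
Rate on top 1: 0.4424. fruit flies: 0.302 < 0.4424 → exclude; stop.
Optimal diet: mayflies — 1 of 3 types.

1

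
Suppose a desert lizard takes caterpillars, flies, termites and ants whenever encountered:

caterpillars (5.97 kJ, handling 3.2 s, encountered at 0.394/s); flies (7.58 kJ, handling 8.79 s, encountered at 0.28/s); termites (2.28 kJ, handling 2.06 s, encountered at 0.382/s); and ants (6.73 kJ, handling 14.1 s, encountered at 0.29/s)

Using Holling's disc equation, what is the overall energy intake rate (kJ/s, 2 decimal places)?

0.76 kJ/s

Energy encountered per unit search time: 0.394×5.97 + 0.28×7.58 + 0.382×2.28 + 0.29×6.73 = 7.297 kJ/s.
Handling time per unit search time: 0.394×3.2 + 0.28×8.79 + 0.382×2.06 + 0.29×14.1 = 8.598.
Rate = 7.297/(1 + 8.598) = 0.7603 kJ/s.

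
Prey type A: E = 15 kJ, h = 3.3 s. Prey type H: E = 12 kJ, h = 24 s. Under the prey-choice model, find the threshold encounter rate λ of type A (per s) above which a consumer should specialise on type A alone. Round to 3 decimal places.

0.037 per s

The zero-one rule: include type H iff E₂/h₂ > λE₁/(1+λh₁). Equality gives the switch point.
λE₁h₂ = E₂ + λE₂h₁ ⇒ λ = E₂/(E₁h₂ − E₂h₁) = 12/(360 − 39.6) = 0.03745 per s.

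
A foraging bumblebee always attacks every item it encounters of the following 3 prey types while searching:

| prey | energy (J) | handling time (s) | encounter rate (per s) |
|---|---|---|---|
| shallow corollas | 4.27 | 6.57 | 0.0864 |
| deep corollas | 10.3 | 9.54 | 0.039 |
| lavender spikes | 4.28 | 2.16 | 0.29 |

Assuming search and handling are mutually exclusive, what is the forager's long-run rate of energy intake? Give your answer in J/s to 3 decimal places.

0.784 J/s

R = (0.0864×4.27 + 0.039×10.3 + 0.29×4.28) / (1 + 0.0864×6.57 + 0.039×9.54 + 0.29×2.16) = 2.012/2.566 = 0.784 J/s.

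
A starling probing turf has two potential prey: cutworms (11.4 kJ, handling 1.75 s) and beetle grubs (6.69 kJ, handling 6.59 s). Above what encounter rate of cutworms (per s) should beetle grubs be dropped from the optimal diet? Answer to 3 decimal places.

0.105 per s

At the threshold, the rate on cutworms alone equals the profitability of beetle grubs: λ·11.4/(1 + λ·1.75) = 6.69/6.59 = 1.015.
Rearranging, λ(11.4 − 1.015×1.75) = 1.015, so λ = 1.015/9.623 = 0.1055 per s.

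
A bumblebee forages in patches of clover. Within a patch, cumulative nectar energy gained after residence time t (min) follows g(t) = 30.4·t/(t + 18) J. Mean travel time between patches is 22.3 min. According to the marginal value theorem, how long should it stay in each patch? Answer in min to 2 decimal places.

20.03 min

By the marginal value theorem, leave when the instantaneous gain rate g'(t) equals the habitat-wide average g(t)/(T + t).
g'(t) = 30.4·18/(t + 18)². Setting 30.4·18/(t+18)² = 30.4t/[(t+18)(22.3+t)] gives 18(22.3+t) = t(t+18), so t² = 18×22.3 = 401.4.
t* = √401.4 = 20.03 min.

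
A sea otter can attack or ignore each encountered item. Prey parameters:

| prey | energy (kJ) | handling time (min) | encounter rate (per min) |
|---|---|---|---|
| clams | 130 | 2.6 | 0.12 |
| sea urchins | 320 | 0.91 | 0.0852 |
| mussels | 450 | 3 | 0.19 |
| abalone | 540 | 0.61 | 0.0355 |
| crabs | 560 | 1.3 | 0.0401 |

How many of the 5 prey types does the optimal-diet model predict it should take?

4

E/h in descending order: abalone 885, crabs 431, sea urchins 352, mussels 150, clams 50 kJ/min. The optimal diet is the largest prefix of this list for which every included type satisfies E_i/h_i > R on the types above it.
Rate on top 1: 18.76. crabs: 431 > 18.76 → include.
Rate on top 2: 38.77. sea urchins: 352 > 38.77 → include.
Rate on top 3: 59.84. mussels: 150 > 59.84 → include.
Rate on top 4: 89.69. clams: 50 < 89.69 → exclude; stop.
Optimal diet: abalone, crabs, sea urchins, mussels — 4 of 5 types.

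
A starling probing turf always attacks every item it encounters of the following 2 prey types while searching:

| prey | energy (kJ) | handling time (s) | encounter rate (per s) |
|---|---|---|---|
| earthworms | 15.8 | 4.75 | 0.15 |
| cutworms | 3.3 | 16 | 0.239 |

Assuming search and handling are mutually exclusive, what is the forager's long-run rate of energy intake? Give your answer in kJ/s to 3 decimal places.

0.571 kJ/s

Energy encountered per unit search time: 0.15×15.8 + 0.239×3.3 = 3.159 kJ/s.
Handling time per unit search time: 0.15×4.75 + 0.239×16 = 4.537.
Rate = 3.159/(1 + 4.537) = 0.5705 kJ/s.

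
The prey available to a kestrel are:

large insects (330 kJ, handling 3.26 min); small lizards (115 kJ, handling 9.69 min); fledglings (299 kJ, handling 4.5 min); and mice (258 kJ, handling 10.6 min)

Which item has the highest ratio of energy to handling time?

large insects

Profitability E/h (kJ/min): large insects = 330/3.26 = 101, small lizards = 115/9.69 = 11.9, fledglings = 299/4.5 = 66.4, mice = 258/10.6 = 24.3.
Ranked: large insects > fledglings > mice > small lizards.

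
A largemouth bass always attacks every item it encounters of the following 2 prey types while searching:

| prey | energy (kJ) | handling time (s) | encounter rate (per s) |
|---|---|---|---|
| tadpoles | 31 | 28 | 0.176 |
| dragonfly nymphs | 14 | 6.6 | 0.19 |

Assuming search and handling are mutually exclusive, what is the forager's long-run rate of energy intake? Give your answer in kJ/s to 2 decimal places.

R = Σλ_iE_i / (1 + Σλ_ih_i)
Numerator: 0.176×31 + 0.19×14 = 8.116
Denominator: 1 + 0.176×28 + 0.19×6.6 = 7.182
R = 8.116/7.182 = 1.13 kJ/s

1.13 kJ/s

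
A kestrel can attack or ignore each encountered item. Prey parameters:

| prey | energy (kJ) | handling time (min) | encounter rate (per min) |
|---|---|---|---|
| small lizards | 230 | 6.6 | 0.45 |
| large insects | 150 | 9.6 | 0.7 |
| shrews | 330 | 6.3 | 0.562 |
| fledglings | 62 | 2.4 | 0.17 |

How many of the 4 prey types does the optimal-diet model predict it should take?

1

Profitabilities (E/h, kJ/min): shrews 52.4, small lizards 34.8, fledglings 25.8, large insects 15.6. Add prey in this order while the next type's profitability exceeds the intake rate on those already taken.
Rate on top 1: 40.84. small lizards: 34.8 < 40.84 → exclude; stop.
Optimal diet: shrews — 1 of 4 types.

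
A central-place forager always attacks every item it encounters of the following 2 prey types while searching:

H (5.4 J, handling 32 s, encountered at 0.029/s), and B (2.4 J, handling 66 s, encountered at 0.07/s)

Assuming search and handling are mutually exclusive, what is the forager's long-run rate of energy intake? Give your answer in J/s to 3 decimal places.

R = Σλ_iE_i / (1 + Σλ_ih_i)
Numerator: 0.029×5.4 + 0.07×2.4 = 0.3246
Denominator: 1 + 0.029×32 + 0.07×66 = 6.548
R = 0.3246/6.548 = 0.04957 J/s

0.050 J/s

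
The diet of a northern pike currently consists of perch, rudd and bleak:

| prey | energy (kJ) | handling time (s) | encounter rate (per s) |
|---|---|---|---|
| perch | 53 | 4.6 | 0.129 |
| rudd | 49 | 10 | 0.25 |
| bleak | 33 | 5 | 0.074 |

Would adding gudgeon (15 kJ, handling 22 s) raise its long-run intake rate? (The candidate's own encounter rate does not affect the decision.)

No

Current rate: (0.129×53 + 0.25×49 + 0.074×33)/(1 + 0.129×4.6 + 0.25×10 + 0.074×5) = 4.823 kJ/s.
gudgeon: E/h = 15/22 = 0.6818 kJ/s.
Since 0.6818 < R, time spent handling gudgeon is better spent searching.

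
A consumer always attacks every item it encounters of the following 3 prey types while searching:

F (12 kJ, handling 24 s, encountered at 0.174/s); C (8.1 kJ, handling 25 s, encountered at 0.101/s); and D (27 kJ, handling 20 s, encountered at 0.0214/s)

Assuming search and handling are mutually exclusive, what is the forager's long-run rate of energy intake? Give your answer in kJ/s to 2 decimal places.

R = (0.174×12 + 0.101×8.1 + 0.0214×27) / (1 + 0.174×24 + 0.101×25 + 0.0214×20) = 3.484/8.129 = 0.4286 kJ/s.

0.43 kJ/s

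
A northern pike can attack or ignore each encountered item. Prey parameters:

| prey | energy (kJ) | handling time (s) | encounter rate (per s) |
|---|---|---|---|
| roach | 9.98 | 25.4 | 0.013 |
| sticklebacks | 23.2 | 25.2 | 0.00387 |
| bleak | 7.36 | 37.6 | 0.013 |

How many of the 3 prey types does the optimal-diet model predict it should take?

3

Rank by E/h (kJ/s): sticklebacks 0.921, roach 0.393, bleak 0.196. Include each in turn until the next type's E/h falls below the running intake rate.
Rate on top 1: 0.08181. roach: 0.393 > 0.08181 → include.
Rate on top 2: 0.1538. bleak: 0.196 > 0.1538 → include.
Optimal diet: sticklebacks, roach, bleak — 3 of 3 types.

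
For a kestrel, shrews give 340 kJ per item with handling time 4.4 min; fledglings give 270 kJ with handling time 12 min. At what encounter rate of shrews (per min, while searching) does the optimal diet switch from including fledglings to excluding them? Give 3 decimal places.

At the threshold, the rate on shrews alone equals the profitability of fledglings: λ·340/(1 + λ·4.4) = 270/12 = 22.5.
Rearranging, λ(340 − 22.5×4.4) = 22.5, so λ = 22.5/241 = 0.09336 per min.

0.093 per min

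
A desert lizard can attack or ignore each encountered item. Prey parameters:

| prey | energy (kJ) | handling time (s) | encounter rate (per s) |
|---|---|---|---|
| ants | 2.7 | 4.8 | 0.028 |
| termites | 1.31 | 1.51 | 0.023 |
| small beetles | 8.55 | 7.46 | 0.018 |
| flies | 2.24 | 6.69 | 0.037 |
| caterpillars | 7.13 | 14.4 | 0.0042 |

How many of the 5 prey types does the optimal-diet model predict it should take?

5

E/h in descending order: small beetles 1.15, termites 0.868, ants 0.563, caterpillars 0.495, flies 0.335 kJ/s. The optimal diet is the largest prefix of this list for which every included type satisfies E_i/h_i > R on the types above it.
Rate on top 1: 0.1357. termites: 0.868 > 0.1357 → include.
Rate on top 2: 0.1574. ants: 0.563 > 0.1574 → include.
Rate on top 3: 0.1992. caterpillars: 0.495 > 0.1992 → include.
Rate on top 4: 0.2123. flies: 0.335 > 0.2123 → include.
Optimal diet: small beetles, termites, ants, caterpillars, flies — 5 of 5 types.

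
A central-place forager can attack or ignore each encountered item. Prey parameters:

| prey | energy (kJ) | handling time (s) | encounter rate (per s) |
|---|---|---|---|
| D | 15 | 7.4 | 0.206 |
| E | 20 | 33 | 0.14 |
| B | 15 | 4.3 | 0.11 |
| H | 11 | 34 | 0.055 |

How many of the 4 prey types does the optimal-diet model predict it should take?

Rank by E/h (kJ/s): B 3.49, D 2.03, E 0.606, H 0.324. Include each in turn until the next type's E/h falls below the running intake rate.
Rate on top 1: 1.12. D: 2.03 > 1.12 → include.
Rate on top 2: 1.581. E: 0.606 < 1.581 → exclude; stop.
Optimal diet: B, D — 2 of 4 types.

2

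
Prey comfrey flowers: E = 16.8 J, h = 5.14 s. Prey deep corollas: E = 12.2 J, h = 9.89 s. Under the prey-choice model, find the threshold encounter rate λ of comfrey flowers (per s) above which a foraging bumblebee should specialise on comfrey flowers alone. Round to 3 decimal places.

Drop deep corollas once their profitability E₂/h₂ falls below the rate achievable on comfrey flowers alone: E₂/h₂ = λE₁/(1 + λh₁).
Solve for λ: λE₁h₂ = E₂(1 + λh₁) → λ(E₁h₂ − E₂h₁) = E₂ → λ = E₂/(E₁h₂ − E₂h₁).
λ = 12.2/(16.8×9.89 − 12.2×5.14) = 12.2/103.4 = 0.1179 per s.

0.118 per s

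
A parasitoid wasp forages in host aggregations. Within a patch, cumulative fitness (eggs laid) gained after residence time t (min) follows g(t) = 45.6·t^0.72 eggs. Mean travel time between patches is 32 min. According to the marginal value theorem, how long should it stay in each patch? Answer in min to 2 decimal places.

Maximise g(t)/(T+t): set derivative to zero → g'(t)(T+t) = g(t).
g'(t) = 0.72·45.6·t^-0.28. Setting 0.72·45.6·t^-0.28 = 45.6·t^0.72/(32+t) gives 0.72(32+t) = t, so 0.28·t = 0.72×32.
t* = 0.72×32/0.28 = 82.29 min.

82.29 min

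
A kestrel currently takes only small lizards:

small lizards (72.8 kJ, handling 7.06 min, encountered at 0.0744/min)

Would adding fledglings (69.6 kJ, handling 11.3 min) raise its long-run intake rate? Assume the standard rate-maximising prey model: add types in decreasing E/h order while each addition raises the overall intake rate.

On small lizards alone, R = ΣλE/(1+Σλh) = 5.416/1.525 = 3.551 kJ/min.
Profitability of fledglings: 69.6/11.3 = 6.159 kJ/min.
6.159 > 3.551, so adding fledglings raises the average — include it.

Yes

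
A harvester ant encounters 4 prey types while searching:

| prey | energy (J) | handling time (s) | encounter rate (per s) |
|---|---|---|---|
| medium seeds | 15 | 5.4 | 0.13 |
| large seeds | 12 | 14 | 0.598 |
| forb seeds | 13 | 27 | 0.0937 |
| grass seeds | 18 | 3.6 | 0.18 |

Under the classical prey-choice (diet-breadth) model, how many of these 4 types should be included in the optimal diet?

Profitabilities (E/h, J/s): grass seeds 5, medium seeds 2.78, large seeds 0.857, forb seeds 0.481. Add prey in this order while the next type's profitability exceeds the intake rate on those already taken.
Rate on top 1: 1.966. medium seeds: 2.78 > 1.966 → include.
Rate on top 2: 2.209. large seeds: 0.857 < 2.209 → exclude; stop.
Optimal diet: grass seeds, medium seeds — 2 of 4 types.

2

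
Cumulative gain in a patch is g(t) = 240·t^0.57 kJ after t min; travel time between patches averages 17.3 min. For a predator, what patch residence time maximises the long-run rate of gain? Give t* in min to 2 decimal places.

22.93 min

By the marginal value theorem, leave when the instantaneous gain rate g'(t) equals the habitat-wide average g(t)/(T + t).
g'(t) = 0.57·240·t^-0.43. Setting 0.57·240·t^-0.43 = 240·t^0.57/(17.3+t) gives 0.57(17.3+t) = t, so 0.43·t = 0.57×17.3.
t* = 0.57×17.3/0.43 = 22.93 min.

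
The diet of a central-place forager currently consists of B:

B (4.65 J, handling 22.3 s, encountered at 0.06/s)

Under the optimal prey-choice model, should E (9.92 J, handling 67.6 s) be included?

Current rate: (0.06×4.65)/(1 + 0.06×22.3) = 0.1193 J/s.
E: E/h = 9.92/67.6 = 0.1467 J/s.
0.1467 > 0.1193, so adding E raises the average — include it.

Yes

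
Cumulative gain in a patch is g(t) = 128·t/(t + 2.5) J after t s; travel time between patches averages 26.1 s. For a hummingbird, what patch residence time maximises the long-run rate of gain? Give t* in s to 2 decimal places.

8.08 s

Optimal t* satisfies g'(t*) = g(t*)/(T + t*).
g'(t) = 128·2.5/(t + 2.5)². Setting 128·2.5/(t+2.5)² = 128t/[(t+2.5)(26.1+t)] gives 2.5(26.1+t) = t(t+2.5), so t² = 2.5×26.1 = 65.25.
t* = √65.25 = 8.078 s.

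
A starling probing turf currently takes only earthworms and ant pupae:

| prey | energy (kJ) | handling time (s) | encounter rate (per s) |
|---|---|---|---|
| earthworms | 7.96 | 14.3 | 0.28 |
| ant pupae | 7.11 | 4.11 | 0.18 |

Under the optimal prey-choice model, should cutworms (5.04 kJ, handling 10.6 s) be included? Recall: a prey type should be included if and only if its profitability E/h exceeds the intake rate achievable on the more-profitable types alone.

On earthworms and ant pupae alone, R = ΣλE/(1+Σλh) = 3.509/5.744 = 0.6108 kJ/s.
Profitability of cutworms: 5.04/10.6 = 0.4755 kJ/s.
Since 0.4755 < R, time spent handling cutworms is better spent searching.

No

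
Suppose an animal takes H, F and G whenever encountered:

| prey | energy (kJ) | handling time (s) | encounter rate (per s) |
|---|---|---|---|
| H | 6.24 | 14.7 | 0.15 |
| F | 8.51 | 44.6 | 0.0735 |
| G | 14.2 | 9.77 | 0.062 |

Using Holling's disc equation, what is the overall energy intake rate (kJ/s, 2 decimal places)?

Energy encountered per unit search time: 0.15×6.24 + 0.0735×8.51 + 0.062×14.2 = 2.442 kJ/s.
Handling time per unit search time: 0.15×14.7 + 0.0735×44.6 + 0.062×9.77 = 6.089.
Rate = 2.442/(1 + 6.089) = 0.3445 kJ/s.

0.34 kJ/s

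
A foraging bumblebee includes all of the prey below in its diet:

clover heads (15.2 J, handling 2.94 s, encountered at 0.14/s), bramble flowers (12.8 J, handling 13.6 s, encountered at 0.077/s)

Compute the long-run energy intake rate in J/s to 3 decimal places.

1.266 J/s

Energy encountered per unit search time: 0.14×15.2 + 0.077×12.8 = 3.114 J/s.
Handling time per unit search time: 0.14×2.94 + 0.077×13.6 = 1.459.
Rate = 3.114/(1 + 1.459) = 1.266 J/s.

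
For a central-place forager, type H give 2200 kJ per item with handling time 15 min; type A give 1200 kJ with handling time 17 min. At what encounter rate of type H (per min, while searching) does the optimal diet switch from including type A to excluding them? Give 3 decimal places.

0.062 per min

The zero-one rule: include type A iff E₂/h₂ > λE₁/(1+λh₁). Equality gives the switch point.
λE₁h₂ = E₂ + λE₂h₁ ⇒ λ = E₂/(E₁h₂ − E₂h₁) = 1200/(3.74e+04 − 1.8e+04) = 0.06186 per min.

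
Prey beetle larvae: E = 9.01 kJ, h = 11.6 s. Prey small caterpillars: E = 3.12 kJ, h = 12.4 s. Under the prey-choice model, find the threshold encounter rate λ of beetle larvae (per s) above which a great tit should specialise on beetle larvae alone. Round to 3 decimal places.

0.041 per s

The zero-one rule: include small caterpillars iff E₂/h₂ > λE₁/(1+λh₁). Equality gives the switch point.
λE₁h₂ = E₂ + λE₂h₁ ⇒ λ = E₂/(E₁h₂ − E₂h₁) = 3.12/(111.7 − 36.19) = 0.04131 per s.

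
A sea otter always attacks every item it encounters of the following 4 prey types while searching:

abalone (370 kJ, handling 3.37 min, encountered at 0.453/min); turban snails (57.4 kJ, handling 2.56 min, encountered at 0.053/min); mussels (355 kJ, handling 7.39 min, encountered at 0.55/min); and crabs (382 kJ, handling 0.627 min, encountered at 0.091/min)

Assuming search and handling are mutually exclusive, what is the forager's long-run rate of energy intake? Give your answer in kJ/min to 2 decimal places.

59.06 kJ/min

R = Σλ_iE_i / (1 + Σλ_ih_i)
Numerator: 0.453×370 + 0.053×57.4 + 0.55×355 + 0.091×382 = 400.7
Denominator: 1 + 0.453×3.37 + 0.053×2.56 + 0.55×7.39 + 0.091×0.627 = 6.784
R = 400.7/6.784 = 59.06 kJ/min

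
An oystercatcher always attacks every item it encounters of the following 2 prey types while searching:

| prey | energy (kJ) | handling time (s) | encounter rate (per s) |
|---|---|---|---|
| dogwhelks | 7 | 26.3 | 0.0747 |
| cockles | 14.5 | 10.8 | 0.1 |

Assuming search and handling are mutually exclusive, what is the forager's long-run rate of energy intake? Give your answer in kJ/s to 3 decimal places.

R = (0.0747×7 + 0.1×14.5) / (1 + 0.0747×26.3 + 0.1×10.8) = 1.973/4.045 = 0.4878 kJ/s.

0.488 kJ/s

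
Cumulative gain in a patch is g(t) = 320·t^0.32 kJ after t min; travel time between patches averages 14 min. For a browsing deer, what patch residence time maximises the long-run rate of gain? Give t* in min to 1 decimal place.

6.6 min

By the marginal value theorem, leave when the instantaneous gain rate g'(t) equals the habitat-wide average g(t)/(T + t).
g'(t) = 0.32·320·t^-0.68. Setting 0.32·320·t^-0.68 = 320·t^0.32/(14+t) gives 0.32(14+t) = t, so 0.68·t = 0.32×14.
t* = 0.32×14/0.68 = 6.588 min.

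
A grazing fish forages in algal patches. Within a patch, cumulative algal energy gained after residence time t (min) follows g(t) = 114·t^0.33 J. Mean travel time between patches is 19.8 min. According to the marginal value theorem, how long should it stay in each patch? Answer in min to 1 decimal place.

Maximise g(t)/(T+t): set derivative to zero → g'(t)(T+t) = g(t).
g'(t) = 0.33·114·t^-0.67. Setting 0.33·114·t^-0.67 = 114·t^0.33/(19.8+t) gives 0.33(19.8+t) = t, so 0.67·t = 0.33×19.8.
t* = 0.33×19.8/0.67 = 9.752 min.

9.8 min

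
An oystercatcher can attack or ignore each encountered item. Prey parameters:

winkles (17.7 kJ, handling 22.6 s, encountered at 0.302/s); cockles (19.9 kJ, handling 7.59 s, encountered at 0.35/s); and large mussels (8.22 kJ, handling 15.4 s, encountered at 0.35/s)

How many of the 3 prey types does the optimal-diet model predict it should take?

1

Rank by E/h (kJ/s): cockles 2.62, winkles 0.783, large mussels 0.534. Include each in turn until the next type's E/h falls below the running intake rate.
Rate on top 1: 1.905. winkles: 0.783 < 1.905 → exclude; stop.
Optimal diet: cockles — 1 of 3 types.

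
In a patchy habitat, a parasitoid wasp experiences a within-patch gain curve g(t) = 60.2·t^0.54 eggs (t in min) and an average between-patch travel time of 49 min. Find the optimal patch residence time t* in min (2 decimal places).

Maximise g(t)/(T+t): set derivative to zero → g'(t)(T+t) = g(t).
g'(t) = 0.54·60.2·t^-0.46. Setting 0.54·60.2·t^-0.46 = 60.2·t^0.54/(49+t) gives 0.54(49+t) = t, so 0.46·t = 0.54×49.
t* = 0.54×49/0.46 = 57.52 min.

57.52 min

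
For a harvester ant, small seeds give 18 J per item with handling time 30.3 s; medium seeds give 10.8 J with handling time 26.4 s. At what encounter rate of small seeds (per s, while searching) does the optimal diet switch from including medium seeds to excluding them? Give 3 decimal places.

0.073 per s

The zero-one rule: include medium seeds iff E₂/h₂ > λE₁/(1+λh₁). Equality gives the switch point.
λE₁h₂ = E₂ + λE₂h₁ ⇒ λ = E₂/(E₁h₂ − E₂h₁) = 10.8/(475.2 − 327.2) = 0.07299 per s.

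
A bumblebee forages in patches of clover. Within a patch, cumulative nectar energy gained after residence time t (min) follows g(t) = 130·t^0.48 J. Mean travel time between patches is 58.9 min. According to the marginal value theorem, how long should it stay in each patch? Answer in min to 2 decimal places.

By the marginal value theorem, leave when the instantaneous gain rate g'(t) equals the habitat-wide average g(t)/(T + t).
g'(t) = 0.48·130·t^-0.52. Setting 0.48·130·t^-0.52 = 130·t^0.48/(58.9+t) gives 0.48(58.9+t) = t, so 0.52·t = 0.48×58.9.
t* = 0.48×58.9/0.52 = 54.37 min.

54.37 min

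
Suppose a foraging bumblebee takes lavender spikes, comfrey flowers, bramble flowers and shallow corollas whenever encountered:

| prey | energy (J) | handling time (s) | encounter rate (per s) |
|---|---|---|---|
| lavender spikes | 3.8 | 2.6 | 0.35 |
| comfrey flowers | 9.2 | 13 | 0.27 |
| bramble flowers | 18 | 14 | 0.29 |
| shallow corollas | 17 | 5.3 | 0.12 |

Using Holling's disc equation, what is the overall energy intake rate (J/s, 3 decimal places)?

R = (0.35×3.8 + 0.27×9.2 + 0.29×18 + 0.12×17) / (1 + 0.35×2.6 + 0.27×13 + 0.29×14 + 0.12×5.3) = 11.07/10.12 = 1.095 J/s.

1.095 J/s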